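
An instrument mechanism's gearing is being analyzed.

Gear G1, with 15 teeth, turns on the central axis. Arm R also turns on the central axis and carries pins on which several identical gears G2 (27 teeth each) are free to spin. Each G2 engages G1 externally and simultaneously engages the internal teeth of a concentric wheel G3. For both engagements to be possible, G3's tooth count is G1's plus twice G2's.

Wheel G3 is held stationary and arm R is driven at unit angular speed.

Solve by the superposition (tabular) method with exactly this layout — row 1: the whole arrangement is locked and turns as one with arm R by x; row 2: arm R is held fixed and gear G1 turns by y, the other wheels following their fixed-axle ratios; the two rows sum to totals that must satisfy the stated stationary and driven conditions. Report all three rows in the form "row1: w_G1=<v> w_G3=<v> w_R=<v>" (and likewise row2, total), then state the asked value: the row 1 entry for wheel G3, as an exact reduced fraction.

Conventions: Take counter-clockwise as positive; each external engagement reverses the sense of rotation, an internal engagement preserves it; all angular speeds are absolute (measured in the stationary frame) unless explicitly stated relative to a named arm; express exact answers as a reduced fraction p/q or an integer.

row1: w_G1=1 w_G3=1 w_R=1
row2: w_G1=23/5 w_G3=-1 w_R=0
total: w_G1=28/5 w_G3=0 w_R=1
asked value: 1

planetary set (15T centre, 27T on arm, 69T internal) — Willis relation
superposition row 1 [locked train]: every member turns x
row 2: sun turns y, ring = −(15/69)·y, arm 0
boundary: total ω_ring = x − (15/69)·y = 0 and total ω_arm = x = 1  ⇒  y = 23/5, x = 1
row 2 ring = −(15/69)·23/5 = -1
totals (row 1 + row 2): sun 1 + 23/5 = 28/5, ring 1 + (-1) = 0, arm 1 + 0 = 1
asked cell (row1, ring) = 1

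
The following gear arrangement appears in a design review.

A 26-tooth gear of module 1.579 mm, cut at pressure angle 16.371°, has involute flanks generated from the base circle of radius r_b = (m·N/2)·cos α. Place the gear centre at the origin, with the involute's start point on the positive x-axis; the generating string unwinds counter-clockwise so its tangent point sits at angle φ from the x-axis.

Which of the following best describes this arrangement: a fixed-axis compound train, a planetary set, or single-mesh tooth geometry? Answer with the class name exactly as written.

single-mesh tooth geometry

topology: single-mesh involute geometry — m = 1.579, N = 26
classification: single-mesh tooth geometry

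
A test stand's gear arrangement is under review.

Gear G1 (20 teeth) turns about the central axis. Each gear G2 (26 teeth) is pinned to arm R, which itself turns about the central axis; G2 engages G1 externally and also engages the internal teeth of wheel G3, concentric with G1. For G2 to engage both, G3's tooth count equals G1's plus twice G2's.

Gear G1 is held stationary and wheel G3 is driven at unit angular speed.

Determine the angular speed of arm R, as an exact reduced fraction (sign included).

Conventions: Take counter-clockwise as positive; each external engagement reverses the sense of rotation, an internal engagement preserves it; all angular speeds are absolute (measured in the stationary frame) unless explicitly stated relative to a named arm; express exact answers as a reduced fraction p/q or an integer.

18/23

recognized (axles ride arm R): planetary set, 20/26/72 teeth
ring teeth: 20 + 2·26 = 72
20(ω_sun−ω_arm) = −72(ω_ring−ω_arm),  ω_sun = 0, ω_ring = 1
20(0−ω_arm) = −72(1−ω_arm)  ⇒  92·ω_arm = 72  ⇒  ω_arm = 18/23
exact speed ratio = 18/23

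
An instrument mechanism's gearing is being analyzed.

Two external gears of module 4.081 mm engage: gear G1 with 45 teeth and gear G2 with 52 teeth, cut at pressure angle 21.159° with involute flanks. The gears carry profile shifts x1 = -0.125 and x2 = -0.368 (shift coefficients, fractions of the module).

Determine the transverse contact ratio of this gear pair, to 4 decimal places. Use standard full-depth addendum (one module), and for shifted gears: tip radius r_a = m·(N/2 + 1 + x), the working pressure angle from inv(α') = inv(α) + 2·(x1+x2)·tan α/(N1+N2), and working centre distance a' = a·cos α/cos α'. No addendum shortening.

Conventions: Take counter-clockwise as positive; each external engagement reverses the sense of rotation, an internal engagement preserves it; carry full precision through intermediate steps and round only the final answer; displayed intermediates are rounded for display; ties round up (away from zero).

1.8027

class = single-mesh tooth geometry [involute pair 45T × 52T, m = 4.081]
base radii: r_b1 = 85.632042, r_b2 = 98.952581
tip radii: r_a1 = 95.393375, r_a2 = 108.685192
inv(α') = inv(21.159°) + 2·(-0.125-0.368)·tan α/(45+52) = 0.01382285  ⇒  α' = 19.51984°
a' = a·cos α / cos α' = 197.9285·cos 21.159°/cos 19.51984° = 195.840389
action lengths: √(r_a1²−r_b1²) = 42.036287, √(r_a2²−r_b2²) = 44.953950
base pitch p_b = π·m·cos α = 11.956489
CR = (42.036287 + 44.953950 − 195.840389·sin 19.51984°)/11.956489 = 1.802656
contact ratio ≈ 1.8027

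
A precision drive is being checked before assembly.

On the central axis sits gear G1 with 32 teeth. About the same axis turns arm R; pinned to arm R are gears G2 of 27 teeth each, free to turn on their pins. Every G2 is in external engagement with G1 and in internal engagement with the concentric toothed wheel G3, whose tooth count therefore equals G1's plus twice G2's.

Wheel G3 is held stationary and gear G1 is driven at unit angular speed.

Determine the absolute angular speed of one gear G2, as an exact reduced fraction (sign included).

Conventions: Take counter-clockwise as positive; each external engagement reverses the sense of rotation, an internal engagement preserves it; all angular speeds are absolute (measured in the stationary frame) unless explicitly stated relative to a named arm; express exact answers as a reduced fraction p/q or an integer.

recognized (axles ride arm R): planetary set, 32/27/86 teeth
ring teeth: 32 + 2·27 = 86
32(ω_sun−ω_arm) = −86(ω_ring−ω_arm),  ω_ring = 0, ω_sun = 1
32(1−ω_arm) = −86(0−ω_arm)  ⇒  118·ω_arm = 32  ⇒  ω_arm = 16/59
sun–planet mesh: 32·(1−16/59) = −27·(ω_p−ω_arm)  ⇒  ω_p−ω_arm = -1376/1593
ω_p = 16/59 − 1376/1593 = -16/27
exact speed ratio = -16/27

-16/27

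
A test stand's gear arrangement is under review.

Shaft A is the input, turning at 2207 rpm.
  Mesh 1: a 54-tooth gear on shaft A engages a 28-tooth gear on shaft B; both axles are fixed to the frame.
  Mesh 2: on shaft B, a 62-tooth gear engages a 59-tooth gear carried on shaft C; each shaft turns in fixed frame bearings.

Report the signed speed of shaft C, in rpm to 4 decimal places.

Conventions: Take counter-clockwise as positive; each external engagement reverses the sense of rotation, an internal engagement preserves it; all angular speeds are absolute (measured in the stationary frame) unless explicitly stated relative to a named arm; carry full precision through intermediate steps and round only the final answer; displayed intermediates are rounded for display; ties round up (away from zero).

+4472.7821 rpm

recognized (3 fixed axles, 2 meshes): fixed-axis compound train
mesh 1 [54T→28T]: ω = 2207.0000×54/28 = 4256.3571 rpm, sense flips to −
mesh 2 [62T→59T]: ω = 4256.3571×62/59 = 4472.7821 rpm, sense flips to +
signed output speed = +4472.7821 rpm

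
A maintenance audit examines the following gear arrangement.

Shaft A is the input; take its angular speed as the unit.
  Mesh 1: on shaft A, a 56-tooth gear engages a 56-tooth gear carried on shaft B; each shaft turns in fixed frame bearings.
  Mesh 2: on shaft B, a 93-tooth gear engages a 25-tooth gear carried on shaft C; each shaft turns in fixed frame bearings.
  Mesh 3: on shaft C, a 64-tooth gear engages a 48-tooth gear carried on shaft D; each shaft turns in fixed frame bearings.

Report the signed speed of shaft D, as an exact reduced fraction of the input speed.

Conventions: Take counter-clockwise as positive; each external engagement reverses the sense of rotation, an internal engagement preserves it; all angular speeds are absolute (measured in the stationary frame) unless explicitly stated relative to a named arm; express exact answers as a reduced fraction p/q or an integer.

3-mesh fixed-axis compound train (all bearings frame-fixed)
mesh 1 [56T→56T]: |ω|/ω_in = 1×56/56 = 1, sense flips to −
mesh 2 [93T→25T]: |ω|/ω_in = 1×93/25 = 93/25, sense flips to +
mesh 3 [64T→48T]: |ω|/ω_in = (93/25)×64/48 = 124/25, sense flips to −
signed output speed (× input speed) = -124/25

-124/25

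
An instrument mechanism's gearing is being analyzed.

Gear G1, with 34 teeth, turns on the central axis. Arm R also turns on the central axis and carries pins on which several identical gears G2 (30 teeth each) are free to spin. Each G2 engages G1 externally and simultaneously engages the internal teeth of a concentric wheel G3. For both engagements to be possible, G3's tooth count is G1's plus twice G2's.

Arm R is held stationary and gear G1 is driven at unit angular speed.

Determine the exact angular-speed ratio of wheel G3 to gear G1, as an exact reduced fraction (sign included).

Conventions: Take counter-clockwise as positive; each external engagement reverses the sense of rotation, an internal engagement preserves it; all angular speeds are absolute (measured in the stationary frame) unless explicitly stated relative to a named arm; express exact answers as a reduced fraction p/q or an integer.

planetary set (34T centre, 30T on arm, 94T internal) — Willis relation
ring teeth: 34 + 2·30 = 94
34(ω_sun−ω_arm) = −94(ω_ring−ω_arm),  ω_arm = 0, ω_sun = 1
ω_ring = 0 − (34/94)(1−0) = -17/47
ω_out/ω_in = -17/47

-17/47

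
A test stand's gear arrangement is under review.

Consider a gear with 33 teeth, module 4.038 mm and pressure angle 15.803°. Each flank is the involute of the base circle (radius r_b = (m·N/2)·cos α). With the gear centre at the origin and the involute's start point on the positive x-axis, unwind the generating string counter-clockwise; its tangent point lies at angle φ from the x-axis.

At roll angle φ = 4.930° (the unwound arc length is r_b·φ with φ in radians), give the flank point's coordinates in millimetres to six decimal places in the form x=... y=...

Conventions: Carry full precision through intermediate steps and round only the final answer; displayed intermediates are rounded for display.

single-mesh involute tooth geometry (33T wheel at module 4.038)
pitch radius r_p = m·N/2 = 4.038·33/2 = 66.627000
base radius r_b = r_p·cos α = 66.627000·cos 15.803° = 64.108748
roll angle φ = 4.930° = 0.08604473 rad
x = r_b·(cos φ + φ·sin φ) = 64.345630
y = r_b·(sin φ − φ·cos φ) = 0.013603

x=64.345630 y=0.013603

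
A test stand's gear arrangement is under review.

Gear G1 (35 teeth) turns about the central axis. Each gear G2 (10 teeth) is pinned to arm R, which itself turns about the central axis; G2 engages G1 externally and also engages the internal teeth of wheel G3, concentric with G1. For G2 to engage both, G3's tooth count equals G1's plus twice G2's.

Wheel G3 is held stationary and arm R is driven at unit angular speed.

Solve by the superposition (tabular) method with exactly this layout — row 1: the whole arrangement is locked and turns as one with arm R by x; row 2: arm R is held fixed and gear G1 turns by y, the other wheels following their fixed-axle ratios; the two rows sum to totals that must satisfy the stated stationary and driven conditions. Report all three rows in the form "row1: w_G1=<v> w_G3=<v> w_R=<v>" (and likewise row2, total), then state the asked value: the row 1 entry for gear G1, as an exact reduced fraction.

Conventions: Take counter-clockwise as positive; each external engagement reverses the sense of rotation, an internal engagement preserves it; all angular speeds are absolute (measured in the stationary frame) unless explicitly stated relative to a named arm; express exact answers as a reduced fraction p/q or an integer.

row1: w_G1=1 w_G3=1 w_R=1
row2: w_G1=11/7 w_G3=-1 w_R=0
total: w_G1=18/7 w_G3=0 w_R=1
asked value: 1

recognized (axles ride arm R): planetary set, 35/10/55 teeth
row 1 — lock + rotate with arm: ω_sun = ω_ring = ω_arm = x
row 2: sun turns y, ring = −(35/55)·y, arm 0
boundary: total ω_ring = x − (35/55)·y = 0 and total ω_arm = x = 1  ⇒  y = 11/7, x = 1
row 2 ring = −(35/55)·11/7 = -1
totals (row 1 + row 2): sun 1 + 11/7 = 18/7, ring 1 + (-1) = 0, arm 1 + 0 = 1
asked cell (row1, sun) = 1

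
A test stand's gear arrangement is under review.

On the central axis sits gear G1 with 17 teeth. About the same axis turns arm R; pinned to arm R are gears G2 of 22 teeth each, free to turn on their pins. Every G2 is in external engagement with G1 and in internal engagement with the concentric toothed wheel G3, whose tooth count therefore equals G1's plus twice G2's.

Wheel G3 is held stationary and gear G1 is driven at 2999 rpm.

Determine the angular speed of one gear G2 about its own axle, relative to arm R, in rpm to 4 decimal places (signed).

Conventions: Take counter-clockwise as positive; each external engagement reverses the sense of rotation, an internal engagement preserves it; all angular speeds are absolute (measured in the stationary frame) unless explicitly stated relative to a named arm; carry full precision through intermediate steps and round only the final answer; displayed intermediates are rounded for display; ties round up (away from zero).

-1812.3328 rpm

recognized (axles ride arm R): planetary set, 17/22/61 teeth
normalise by the input: solve with ω_sun = 1, then scale by 2999 rpm
ring teeth: 17 + 2·22 = 61
17(ω_sun−ω_arm) = −61(ω_ring−ω_arm),  ω_ring = 0, ω_sun = 1
17(1−ω_arm) = −61(0−ω_arm)  ⇒  78·ω_arm = 17  ⇒  ω_arm = 17/78
sun–planet mesh: 17·(1−17/78) = −22·(ω_p−ω_arm)  ⇒  ω_p−ω_arm = -1037/1716
scale: ω_p−ω_arm = -1037/1716 × 2999 rpm = -1812.3328 rpm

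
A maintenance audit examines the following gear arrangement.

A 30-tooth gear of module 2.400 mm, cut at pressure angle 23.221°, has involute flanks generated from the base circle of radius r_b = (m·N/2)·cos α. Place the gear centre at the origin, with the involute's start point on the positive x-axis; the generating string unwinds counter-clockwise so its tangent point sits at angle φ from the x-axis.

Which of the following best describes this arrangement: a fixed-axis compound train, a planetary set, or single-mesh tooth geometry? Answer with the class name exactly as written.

single-mesh tooth geometry

single-mesh involute tooth geometry (30T wheel at module 2.400)
classification: single-mesh tooth geometry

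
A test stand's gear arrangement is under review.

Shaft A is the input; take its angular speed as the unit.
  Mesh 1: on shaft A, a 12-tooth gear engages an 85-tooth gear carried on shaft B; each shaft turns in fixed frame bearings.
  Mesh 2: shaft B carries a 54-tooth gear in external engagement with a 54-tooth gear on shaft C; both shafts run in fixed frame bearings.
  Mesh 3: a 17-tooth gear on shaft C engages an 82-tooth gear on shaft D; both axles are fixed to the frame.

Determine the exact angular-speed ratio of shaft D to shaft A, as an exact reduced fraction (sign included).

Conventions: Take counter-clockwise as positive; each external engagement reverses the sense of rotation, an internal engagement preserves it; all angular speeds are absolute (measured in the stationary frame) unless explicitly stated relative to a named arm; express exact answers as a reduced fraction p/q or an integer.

-6/205

class = fixed-axis compound train [3 meshes; 3 ratios multiply, 3 sense flips]
mesh 1 [12T→85T]: running ratio 12/85, sense −
mesh 2 [54T→54T]: running ratio 12/85, sense +
mesh 3 [17T→82T]: running ratio 6/205, sense −
ω_out/ω_in = -6/205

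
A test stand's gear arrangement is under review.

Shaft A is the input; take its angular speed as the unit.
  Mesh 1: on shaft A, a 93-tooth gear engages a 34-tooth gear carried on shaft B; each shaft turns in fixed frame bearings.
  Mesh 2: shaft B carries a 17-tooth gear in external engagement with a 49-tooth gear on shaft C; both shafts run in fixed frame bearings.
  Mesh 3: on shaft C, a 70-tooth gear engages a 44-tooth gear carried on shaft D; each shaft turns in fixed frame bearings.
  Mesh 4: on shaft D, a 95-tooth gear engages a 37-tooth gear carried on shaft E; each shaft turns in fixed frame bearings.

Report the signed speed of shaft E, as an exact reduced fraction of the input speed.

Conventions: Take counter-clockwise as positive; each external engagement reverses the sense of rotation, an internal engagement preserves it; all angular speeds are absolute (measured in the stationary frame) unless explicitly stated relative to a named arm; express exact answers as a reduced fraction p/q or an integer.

44175/11396

4-mesh fixed-axis compound train (all bearings frame-fixed)
mesh 1 [93T→34T]: |ω|/ω_in = 1×93/34 = 93/34, sense flips to −
mesh 2 [17T→49T]: |ω|/ω_in = (93/34)×17/49 = 93/98, sense flips to +
mesh 3 [70T→44T]: |ω|/ω_in = (93/98)×70/44 = 465/308, sense flips to −
mesh 4 [95T→37T]: |ω|/ω_in = (465/308)×95/37 = 44175/11396, sense flips to +
signed output speed (× input speed) = 44175/11396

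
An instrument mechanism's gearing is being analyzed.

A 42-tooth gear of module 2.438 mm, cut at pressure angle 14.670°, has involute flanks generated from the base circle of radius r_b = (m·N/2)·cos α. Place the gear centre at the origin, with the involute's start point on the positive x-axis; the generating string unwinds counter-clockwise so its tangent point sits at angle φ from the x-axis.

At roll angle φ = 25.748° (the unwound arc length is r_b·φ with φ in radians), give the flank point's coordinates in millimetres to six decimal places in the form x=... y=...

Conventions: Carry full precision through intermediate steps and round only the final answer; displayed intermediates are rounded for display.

class = single-mesh tooth geometry [base-circle involute, m = 2.438, 42T]
pitch radius r_p = m·N/2 = 2.438·42/2 = 51.198000
base radius r_b = r_p·cos α = 51.198000·cos 14.670° = 49.528970
roll angle φ = 25.748° = 0.44938738 rad
x = r_b·(cos φ + φ·sin φ) = 54.280457
y = r_b·(sin φ − φ·cos φ) = 1.468266

x=54.280457 y=1.468266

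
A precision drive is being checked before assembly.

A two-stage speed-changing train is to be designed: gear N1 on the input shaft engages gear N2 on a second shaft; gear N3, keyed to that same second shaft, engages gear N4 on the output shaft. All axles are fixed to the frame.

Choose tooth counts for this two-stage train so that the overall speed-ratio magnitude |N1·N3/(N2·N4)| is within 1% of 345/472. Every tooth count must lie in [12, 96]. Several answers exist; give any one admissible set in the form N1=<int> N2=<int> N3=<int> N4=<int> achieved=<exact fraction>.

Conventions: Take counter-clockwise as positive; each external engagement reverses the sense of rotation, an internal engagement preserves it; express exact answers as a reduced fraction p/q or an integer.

N1=15 N2=16 N3=46 N4=59 achieved=345/472

2-stage fixed-axis compound train for ratio 345/472
target = 345/472 in lowest terms: an exact hit needs N1·N3 = k·345 and N2·N4 = k·472 for one integer k, every count in [12, 96]; additionally prefer no 1:1 stage (N1 ≠ N2, N3 ≠ N4)
k = 1: no 1:1-free in-range split of k·345 and k·472 into factor pairs; take k = 2
k = 2: N1·N3 = 690 = 15·46, N2·N4 = 944 = 16·59
achieved = 15·46/(16·59) = 345/472; |achieved − target| = 0 ≤ 69/9440 ✓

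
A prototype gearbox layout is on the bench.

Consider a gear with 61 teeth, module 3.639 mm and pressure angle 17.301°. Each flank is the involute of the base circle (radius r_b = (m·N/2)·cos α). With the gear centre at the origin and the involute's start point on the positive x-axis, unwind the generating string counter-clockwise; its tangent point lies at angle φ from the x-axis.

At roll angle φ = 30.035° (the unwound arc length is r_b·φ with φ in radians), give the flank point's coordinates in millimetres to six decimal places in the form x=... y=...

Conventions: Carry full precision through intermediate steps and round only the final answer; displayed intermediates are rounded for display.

x=119.542530 y=4.949786

single-mesh involute tooth geometry (61T wheel at module 3.639)
pitch radius r_p = m·N/2 = 3.639·61/2 = 110.989500
base radius r_b = r_p·cos α = 110.989500·cos 17.301° = 105.967848
roll angle φ = 30.035° = 0.52420964 rad
x = r_b·(cos φ + φ·sin φ) = 119.542530
y = r_b·(sin φ − φ·cos φ) = 4.949786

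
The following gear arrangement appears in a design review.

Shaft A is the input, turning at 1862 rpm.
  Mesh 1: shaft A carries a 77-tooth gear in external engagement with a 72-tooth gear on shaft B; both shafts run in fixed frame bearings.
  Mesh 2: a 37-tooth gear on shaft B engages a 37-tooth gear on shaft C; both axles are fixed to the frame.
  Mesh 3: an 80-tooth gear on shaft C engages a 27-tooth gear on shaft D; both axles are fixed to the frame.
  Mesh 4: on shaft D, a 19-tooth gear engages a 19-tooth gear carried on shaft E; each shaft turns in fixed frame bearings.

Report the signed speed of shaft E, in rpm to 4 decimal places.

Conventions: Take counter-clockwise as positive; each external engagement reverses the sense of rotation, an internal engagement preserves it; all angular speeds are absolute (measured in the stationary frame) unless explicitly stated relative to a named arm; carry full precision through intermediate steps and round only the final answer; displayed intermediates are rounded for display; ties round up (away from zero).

+5900.1646 rpm

recognized (5 fixed axles, 4 meshes): fixed-axis compound train
mesh 1 [77T→72T]: ω = 1862.0000×77/72 = 1991.3056 rpm, sense flips to −
mesh 2 [37T→37T]: ω = 1991.3056×37/37 = 1991.3056 rpm, sense flips to +
mesh 3 [80T→27T]: ω = 1991.3056×80/27 = 5900.1646 rpm, sense flips to −
mesh 4 [19T→19T]: ω = 5900.1646×19/19 = 5900.1646 rpm, sense flips to +
signed output speed = +5900.1646 rpm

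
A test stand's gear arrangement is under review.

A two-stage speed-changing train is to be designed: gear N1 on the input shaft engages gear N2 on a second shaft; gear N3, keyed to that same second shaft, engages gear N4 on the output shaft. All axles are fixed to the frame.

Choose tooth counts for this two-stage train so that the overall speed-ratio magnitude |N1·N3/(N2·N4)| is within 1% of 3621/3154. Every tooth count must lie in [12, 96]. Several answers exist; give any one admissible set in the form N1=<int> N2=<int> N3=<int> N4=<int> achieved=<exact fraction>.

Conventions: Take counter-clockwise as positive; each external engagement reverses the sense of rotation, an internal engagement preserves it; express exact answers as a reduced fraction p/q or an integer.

N1=51 N2=38 N3=71 N4=83 achieved=3621/3154

2-stage fixed-axis compound train for ratio 3621/3154
target = 3621/3154 in lowest terms: an exact hit needs N1·N3 = k·3621 and N2·N4 = k·3154 for one integer k, every count in [12, 96]; additionally prefer no 1:1 stage (N1 ≠ N2, N3 ≠ N4)
k = 1: N1·N3 = 3621 = 51·71, N2·N4 = 3154 = 38·83
achieved = 51·71/(38·83) = 3621/3154; |achieved − target| = 0 ≤ 3621/315400 ✓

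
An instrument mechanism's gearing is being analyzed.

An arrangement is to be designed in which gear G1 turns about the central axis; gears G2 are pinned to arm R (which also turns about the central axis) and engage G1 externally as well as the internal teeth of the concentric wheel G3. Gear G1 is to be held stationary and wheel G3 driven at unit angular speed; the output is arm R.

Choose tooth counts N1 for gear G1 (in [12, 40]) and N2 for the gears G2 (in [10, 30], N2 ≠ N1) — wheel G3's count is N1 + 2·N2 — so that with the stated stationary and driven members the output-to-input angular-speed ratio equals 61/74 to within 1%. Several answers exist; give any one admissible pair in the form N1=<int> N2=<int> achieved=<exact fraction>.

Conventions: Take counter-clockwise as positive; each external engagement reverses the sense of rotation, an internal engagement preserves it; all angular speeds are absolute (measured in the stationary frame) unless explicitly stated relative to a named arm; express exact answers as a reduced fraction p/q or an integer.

N1=13 N2=24 achieved=61/74

class = planetary set [ratio 61/74 wanted; Willis about the carrier]
Willis with ω_sun = 0: ω_arm/ω_ring = N3/(N1+N3); set equal to 61/74  ⇒  N3/N1 = (61/74)/(1 − 61/74) = 61/13
N3 = N1 + 2·N2  ⇒  N2/N1 = (N3/N1 − 1)/2 = (61/13 − 1)/2 = 24/13
smallest multiple with N1 ≥ 12 and N2 ≥ 10: k = 1  ⇒  N1 = 1·13 = 13, N2 = 1·24 = 24 (N1 ≤ 40, N2 ≤ 30, N2 ≠ N1 ✓), N3 = 13 + 2·24 = 61
check: N3/(N1+N3) with N1 = 13, N3 = 61 gives 61/74; |achieved − target| = 0 ≤ 61/7400 ✓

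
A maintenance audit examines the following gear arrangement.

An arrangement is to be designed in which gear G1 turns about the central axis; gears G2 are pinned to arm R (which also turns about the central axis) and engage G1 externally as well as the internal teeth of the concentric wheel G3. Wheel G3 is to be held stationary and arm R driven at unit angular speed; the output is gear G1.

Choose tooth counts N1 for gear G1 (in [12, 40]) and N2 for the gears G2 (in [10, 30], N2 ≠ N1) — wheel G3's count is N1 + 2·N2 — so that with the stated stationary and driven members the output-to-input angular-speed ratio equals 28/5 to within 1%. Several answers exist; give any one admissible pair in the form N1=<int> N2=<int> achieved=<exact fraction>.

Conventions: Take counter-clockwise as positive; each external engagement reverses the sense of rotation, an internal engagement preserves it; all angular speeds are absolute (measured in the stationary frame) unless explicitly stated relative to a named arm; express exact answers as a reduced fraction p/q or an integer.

N1=15 N2=27 achieved=28/5

design class (target 28/5): planetary set
Willis with ω_ring = 0: ω_sun/ω_arm = (N1+N3)/N1; set equal to 28/5  ⇒  N3/N1 = 28/5 − 1 = 23/5
N3 = N1 + 2·N2  ⇒  N2/N1 = (N3/N1 − 1)/2 = (23/5 − 1)/2 = 9/5
smallest multiple with N1 ≥ 12 and N2 ≥ 10: k = 3  ⇒  N1 = 3·5 = 15, N2 = 3·9 = 27 (N1 ≤ 40, N2 ≤ 30, N2 ≠ N1 ✓), N3 = 15 + 2·27 = 69
check: (N1+N3)/N1 with N1 = 15, N3 = 69 gives 28/5; |achieved − target| = 0 ≤ 7/125 ✓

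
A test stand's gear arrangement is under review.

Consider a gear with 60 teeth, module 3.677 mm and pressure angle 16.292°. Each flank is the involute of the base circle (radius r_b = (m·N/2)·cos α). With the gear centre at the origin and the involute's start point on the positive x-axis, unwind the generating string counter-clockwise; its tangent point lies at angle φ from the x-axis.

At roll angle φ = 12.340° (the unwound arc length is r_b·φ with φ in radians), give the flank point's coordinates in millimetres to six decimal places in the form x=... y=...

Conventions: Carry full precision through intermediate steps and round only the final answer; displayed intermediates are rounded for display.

x=108.307714 y=0.350959

single-mesh involute tooth geometry (60T wheel at module 3.677)
pitch radius r_p = m·N/2 = 3.677·60/2 = 110.310000
base radius r_b = r_p·cos α = 110.310000·cos 16.292° = 105.880444
roll angle φ = 12.340° = 0.21537363 rad
x = r_b·(cos φ + φ·sin φ) = 108.307714
y = r_b·(sin φ − φ·cos φ) = 0.350959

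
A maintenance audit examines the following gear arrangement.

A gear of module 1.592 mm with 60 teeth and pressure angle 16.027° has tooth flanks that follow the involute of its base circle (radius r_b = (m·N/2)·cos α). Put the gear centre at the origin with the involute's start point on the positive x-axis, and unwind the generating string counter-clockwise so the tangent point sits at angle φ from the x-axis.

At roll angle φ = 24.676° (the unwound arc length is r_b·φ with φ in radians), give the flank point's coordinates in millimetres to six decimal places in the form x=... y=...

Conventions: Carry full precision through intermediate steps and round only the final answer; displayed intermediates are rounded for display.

x=49.965441 y=1.199791

recognized (one wheel, involute flank): single-mesh tooth geometry, m = 1.592, N = 60
pitch radius r_p = m·N/2 = 1.592·60/2 = 47.760000
base radius r_b = r_p·cos α = 47.760000·cos 16.027° = 45.903650
roll angle φ = 24.676° = 0.43067745 rad
x = r_b·(cos φ + φ·sin φ) = 49.965441
y = r_b·(sin φ − φ·cos φ) = 1.199791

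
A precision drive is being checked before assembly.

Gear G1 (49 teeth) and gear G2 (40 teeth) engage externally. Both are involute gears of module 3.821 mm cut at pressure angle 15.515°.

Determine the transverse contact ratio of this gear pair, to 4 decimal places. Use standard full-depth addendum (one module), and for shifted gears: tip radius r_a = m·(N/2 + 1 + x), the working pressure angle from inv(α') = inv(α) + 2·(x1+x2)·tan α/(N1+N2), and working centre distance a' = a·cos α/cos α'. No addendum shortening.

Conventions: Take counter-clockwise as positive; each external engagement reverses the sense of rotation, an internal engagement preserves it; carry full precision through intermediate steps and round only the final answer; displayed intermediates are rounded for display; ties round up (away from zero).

recognized (one external pair, fixed centres): single-mesh tooth geometry, m = 3.821, N1 = 49, N2 = 40
base radii: r_b1 = 90.203230, r_b2 = 73.635290
tip radii: r_a1 = 97.435500, r_a2 = 80.241000
no profile shift: α' = α, a' = a
action lengths: √(r_a1²−r_b1²) = 36.838212, √(r_a2²−r_b2²) = 31.882003
base pitch p_b = π·m·cos α = 11.566604
CR = (36.838212 + 31.882003 − 170.034500·sin 15.51500°)/11.566604 = 2.009023
contact ratio ≈ 2.0090

2.0090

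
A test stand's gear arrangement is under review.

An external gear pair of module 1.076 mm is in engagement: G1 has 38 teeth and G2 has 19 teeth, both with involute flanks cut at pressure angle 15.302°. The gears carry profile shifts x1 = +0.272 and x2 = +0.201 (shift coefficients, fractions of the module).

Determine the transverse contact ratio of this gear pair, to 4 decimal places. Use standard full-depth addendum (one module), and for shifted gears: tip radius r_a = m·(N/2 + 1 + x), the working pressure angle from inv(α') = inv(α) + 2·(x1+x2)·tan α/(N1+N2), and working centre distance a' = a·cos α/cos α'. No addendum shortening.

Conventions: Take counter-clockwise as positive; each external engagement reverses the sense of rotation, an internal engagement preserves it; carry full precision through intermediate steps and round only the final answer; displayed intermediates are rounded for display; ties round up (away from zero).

1.7063

topology: single-mesh involute geometry — m = 1.076, 38T/19T pair
base radii: r_b1 = 19.719224, r_b2 = 9.859612
tip radii: r_a1 = 21.812672, r_a2 = 11.514276
inv(α') = inv(15.302°) + 2·(+0.272+0.201)·tan α/(38+19) = 0.01107719  ⇒  α' = 18.17018°
a' = a·cos α / cos α' = 30.6660·cos 15.302°/cos 18.17018° = 31.131210
action lengths: √(r_a1²−r_b1²) = 9.324424, √(r_a2²−r_b2²) = 5.946983
base pitch p_b = π·m·cos α = 3.260514
CR = (9.324424 + 5.946983 − 31.131210·sin 18.17018°)/3.260514 = 1.706306
contact ratio ≈ 1.7063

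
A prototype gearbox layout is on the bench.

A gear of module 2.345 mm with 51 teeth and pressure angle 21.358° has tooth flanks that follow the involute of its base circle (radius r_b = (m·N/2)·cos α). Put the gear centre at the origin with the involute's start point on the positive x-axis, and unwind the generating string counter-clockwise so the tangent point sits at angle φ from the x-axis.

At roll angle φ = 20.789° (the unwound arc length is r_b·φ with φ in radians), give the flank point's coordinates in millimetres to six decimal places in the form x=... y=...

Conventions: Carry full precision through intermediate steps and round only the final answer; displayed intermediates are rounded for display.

class = single-mesh tooth geometry [base-circle involute, m = 2.345, 51T]
pitch radius r_p = m·N/2 = 2.345·51/2 = 59.797500
base radius r_b = r_p·cos α = 59.797500·cos 21.358° = 55.690789
roll angle φ = 20.789° = 0.36283650 rad
x = r_b·(cos φ + φ·sin φ) = 59.236871
y = r_b·(sin φ − φ·cos φ) = 0.875118

x=59.236871 y=0.875118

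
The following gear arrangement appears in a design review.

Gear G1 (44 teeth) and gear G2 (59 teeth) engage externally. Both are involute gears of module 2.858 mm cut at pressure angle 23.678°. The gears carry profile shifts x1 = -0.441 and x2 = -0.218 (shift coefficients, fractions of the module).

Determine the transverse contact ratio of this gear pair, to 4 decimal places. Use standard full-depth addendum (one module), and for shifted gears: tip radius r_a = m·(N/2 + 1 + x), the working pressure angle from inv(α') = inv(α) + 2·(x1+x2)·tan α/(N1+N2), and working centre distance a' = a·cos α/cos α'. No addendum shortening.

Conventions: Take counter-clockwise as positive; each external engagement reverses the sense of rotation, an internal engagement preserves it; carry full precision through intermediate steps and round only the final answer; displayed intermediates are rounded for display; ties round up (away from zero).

class = single-mesh tooth geometry [involute pair 44T × 59T, m = 2.858]
base radii: r_b1 = 57.582901, r_b2 = 77.213436
tip radii: r_a1 = 64.473622, r_a2 = 86.545956
inv(α') = inv(23.678°) + 2·(-0.441-0.218)·tan α/(44+59) = 0.01964112  ⇒  α' = 21.85409°
a' = a·cos α / cos α' = 147.1870·cos 23.678°/cos 21.85409° = 145.233571
action lengths: √(r_a1²−r_b1²) = 29.000990, √(r_a2²−r_b2²) = 39.093323
base pitch p_b = π·m·cos α = 8.222819
CR = (29.000990 + 39.093323 − 145.233571·sin 21.85409°)/8.222819 = 1.706466
contact ratio ≈ 1.7065

1.7065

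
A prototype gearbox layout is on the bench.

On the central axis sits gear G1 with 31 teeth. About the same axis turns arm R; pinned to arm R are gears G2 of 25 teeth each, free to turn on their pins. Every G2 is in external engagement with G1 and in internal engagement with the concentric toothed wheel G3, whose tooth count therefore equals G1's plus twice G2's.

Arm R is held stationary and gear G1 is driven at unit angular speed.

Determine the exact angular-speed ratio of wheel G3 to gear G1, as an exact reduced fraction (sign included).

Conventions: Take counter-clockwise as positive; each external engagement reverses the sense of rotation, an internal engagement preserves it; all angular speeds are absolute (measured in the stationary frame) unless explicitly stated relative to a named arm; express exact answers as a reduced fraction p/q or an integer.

topology: planetary set — G1 31T / G2 25T / G3 81T, arm = carrier (Willis)
ring teeth: 31 + 2·25 = 81
31(ω_sun−ω_arm) = −81(ω_ring−ω_arm),  ω_arm = 0, ω_sun = 1
ω_ring = 0 − (31/81)(1−0) = -31/81
ω_out/ω_in = -31/81

-31/81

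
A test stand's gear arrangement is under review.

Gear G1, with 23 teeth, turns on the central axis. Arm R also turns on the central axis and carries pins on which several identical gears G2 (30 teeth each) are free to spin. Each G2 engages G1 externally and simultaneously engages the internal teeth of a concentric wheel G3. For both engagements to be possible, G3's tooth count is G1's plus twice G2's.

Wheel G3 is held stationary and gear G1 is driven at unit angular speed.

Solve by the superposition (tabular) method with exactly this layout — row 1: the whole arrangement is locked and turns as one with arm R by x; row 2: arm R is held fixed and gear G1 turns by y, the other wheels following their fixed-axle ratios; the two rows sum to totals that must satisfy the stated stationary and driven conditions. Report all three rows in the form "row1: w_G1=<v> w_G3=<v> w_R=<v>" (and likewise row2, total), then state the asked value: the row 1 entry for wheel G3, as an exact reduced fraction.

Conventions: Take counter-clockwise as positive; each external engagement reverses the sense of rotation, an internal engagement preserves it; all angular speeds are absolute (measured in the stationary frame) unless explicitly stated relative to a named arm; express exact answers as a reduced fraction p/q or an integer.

row1: w_G1=23/106 w_G3=23/106 w_R=23/106
row2: w_G1=83/106 w_G3=-23/106 w_R=0
total: w_G1=1 w_G3=0 w_R=23/106
asked value: 23/106

recognized (axles ride arm R): planetary set, 23/30/83 teeth
superposition row 1 [locked train]: every member turns x
row 2 (arm held, sun turns y): ω_ring = −(23/83)·y, ω_arm = 0
boundary: total ω_ring = x − (23/83)·y = 0 and total ω_sun = x + y = 1  ⇒  y = 83/106, x = 23/106
row 2 ring = −(23/83)·83/106 = -23/106
totals (row 1 + row 2): sun 23/106 + 83/106 = 1, ring 23/106 + (-23/106) = 0, arm 23/106 + 0 = 23/106
asked cell (row1, ring) = 23/106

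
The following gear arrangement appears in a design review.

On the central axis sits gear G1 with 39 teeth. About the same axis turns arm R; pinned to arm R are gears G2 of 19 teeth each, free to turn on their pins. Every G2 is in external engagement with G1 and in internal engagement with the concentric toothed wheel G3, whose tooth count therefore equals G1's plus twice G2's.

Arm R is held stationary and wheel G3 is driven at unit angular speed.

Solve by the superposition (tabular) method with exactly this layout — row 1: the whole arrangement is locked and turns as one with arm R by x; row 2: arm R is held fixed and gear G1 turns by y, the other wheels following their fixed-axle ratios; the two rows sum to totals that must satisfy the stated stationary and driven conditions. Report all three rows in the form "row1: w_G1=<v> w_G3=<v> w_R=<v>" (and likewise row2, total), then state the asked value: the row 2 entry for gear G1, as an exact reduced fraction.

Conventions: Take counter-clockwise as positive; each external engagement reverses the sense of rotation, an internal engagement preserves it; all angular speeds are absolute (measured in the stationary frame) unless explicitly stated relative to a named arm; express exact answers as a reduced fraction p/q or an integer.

row1: w_G1=0 w_G3=0 w_R=0
row2: w_G1=-77/39 w_G3=1 w_R=0
total: w_G1=-77/39 w_G3=1 w_R=0
asked value: -77/39

topology: planetary set — G1 39T / G2 19T / G3 77T, arm = carrier (Willis)
superposition row 1 [locked train]: every member turns x
row 2 — arm fixed, fixed-axis ratios: sun y, ring −(39/77)·y, arm 0
boundary: total ω_arm = x = 0 and total ω_ring = x − (39/77)·y = 1  ⇒  y = -77/39, x = 0
row 2 ring = −(39/77)·(-77/39) = 1
totals (row 1 + row 2): sun 0 + (-77/39) = -77/39, ring 0 + 1 = 1, arm 0 + 0 = 0
asked cell (row2, sun) = -77/39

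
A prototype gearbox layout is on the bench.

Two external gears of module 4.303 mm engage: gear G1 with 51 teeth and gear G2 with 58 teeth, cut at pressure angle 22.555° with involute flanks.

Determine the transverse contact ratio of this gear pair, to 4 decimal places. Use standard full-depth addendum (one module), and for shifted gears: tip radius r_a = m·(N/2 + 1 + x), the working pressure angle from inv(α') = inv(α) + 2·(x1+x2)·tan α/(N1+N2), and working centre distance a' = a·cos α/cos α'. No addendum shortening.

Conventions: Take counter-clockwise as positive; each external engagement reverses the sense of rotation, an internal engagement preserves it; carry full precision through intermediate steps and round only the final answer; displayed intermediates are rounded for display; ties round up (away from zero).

topology: single-mesh involute geometry — m = 4.303, 51T/58T pair
base radii: r_b1 = 101.333713, r_b2 = 115.242262
tip radii: r_a1 = 114.029500, r_a2 = 129.090000
no profile shift: α' = α, a' = a
action lengths: √(r_a1²−r_b1²) = 52.289631, √(r_a2²−r_b2²) = 58.167424
base pitch p_b = π·m·cos α = 12.484284
CR = (52.289631 + 58.167424 − 234.513500·sin 22.55500°)/12.484284 = 1.642440
contact ratio ≈ 1.6424

1.6424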